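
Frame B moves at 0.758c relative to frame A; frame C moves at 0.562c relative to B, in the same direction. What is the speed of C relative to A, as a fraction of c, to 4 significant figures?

u ≈ 0.9257c

Compose boost 2: (0.562 + 0.758)/(1 + 0.562×0.758) = 1.320/1.42600 = 0.9257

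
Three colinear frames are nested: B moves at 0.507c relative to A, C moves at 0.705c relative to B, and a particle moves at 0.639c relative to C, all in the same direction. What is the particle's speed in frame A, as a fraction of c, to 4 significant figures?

Compose boost 2: (0.705 + 0.507)/(1 + 0.705×0.507) = 1.212/1.35743 = 0.892860
Compose boost 3: (0.639 + 0.892860)/(1 + 0.639×0.892860) = 1.53186/1.57054 = 0.9754

u ≈ 0.9754c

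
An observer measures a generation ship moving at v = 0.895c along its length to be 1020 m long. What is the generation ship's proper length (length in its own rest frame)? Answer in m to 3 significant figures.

γ = 1/√(1 − 0.895²) = 2.2418
L₀ = γL = 2.2418 × 1020 = 2290 m

L₀ ≈ 2290 m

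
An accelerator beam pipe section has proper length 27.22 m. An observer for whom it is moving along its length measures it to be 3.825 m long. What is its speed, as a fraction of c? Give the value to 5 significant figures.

γ = L₀/L = 27.22/3.825 = 7.116340
β = √(1 − 1/γ²) = 0.99008

β ≈ 0.99008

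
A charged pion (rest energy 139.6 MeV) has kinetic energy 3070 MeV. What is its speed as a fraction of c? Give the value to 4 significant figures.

β ≈ 0.9991

γ = 1 + K/(m₀c²) = 1 + 3070/139.6 = 22.9914
β = √(1 − 1/γ²) = 0.9991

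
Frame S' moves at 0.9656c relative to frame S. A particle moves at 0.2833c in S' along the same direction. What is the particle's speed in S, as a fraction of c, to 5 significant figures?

u ≈ 0.98064c

Relativistic velocity addition: u = (u' + v)/(1 + u'v/c²)
= (0.2833 + 0.9656)/(1 + 0.2833×0.9656) = 1.2489/1.273554 = 0.98064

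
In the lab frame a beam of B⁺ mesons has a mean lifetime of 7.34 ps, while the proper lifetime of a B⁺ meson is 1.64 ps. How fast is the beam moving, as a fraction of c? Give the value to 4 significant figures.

γ = Δt/τ₀ = 7.34/1.64 = 4.47561
β = √(1 − 1/γ²) = √(1 − 1/4.47561²) = 0.9747

β ≈ 0.9747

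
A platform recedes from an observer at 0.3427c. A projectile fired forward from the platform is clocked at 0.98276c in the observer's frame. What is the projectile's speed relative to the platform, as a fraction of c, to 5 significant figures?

Inverse velocity addition: u' = (u − v)/(1 − uv/c²)
= (0.98276 − 0.3427)/(1 − 0.98276×0.3427) = 0.64006/0.6632081 = 0.96510

u' ≈ 0.96510c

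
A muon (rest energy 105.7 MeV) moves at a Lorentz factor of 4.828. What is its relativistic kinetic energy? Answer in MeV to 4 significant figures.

γ = 4.828 (given)
K = (γ − 1)m₀c² = (4.828 − 1) × 105.7 MeV = 3.82800 × 105.7 MeV = 404.6 MeV

K ≈ 404.6 MeV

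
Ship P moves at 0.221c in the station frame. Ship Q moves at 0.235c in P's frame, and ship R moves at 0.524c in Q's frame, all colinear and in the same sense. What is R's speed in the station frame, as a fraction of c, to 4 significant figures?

u ≈ 0.7803c

Compose boost 2: (0.235 + 0.221)/(1 + 0.235×0.221) = 0.4560/1.05194 = 0.433487
Compose boost 3: (0.524 + 0.433487)/(1 + 0.524×0.433487) = 0.957487/1.22715 = 0.7803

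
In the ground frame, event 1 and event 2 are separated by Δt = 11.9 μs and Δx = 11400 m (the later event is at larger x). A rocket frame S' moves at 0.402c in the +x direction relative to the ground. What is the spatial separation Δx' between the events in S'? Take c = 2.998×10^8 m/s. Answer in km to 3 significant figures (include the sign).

Δx' ≈ 10.9 km

γ = 1/√(1 − 0.402²) = 1.0921
Δx' = γ(Δx − vΔt) = 1.0921 × (11400 m − 0.402×(2.998×10^8 m/s)×11.9×10^-6 s)
= 1.0921 × (9965.8 m) = 10.9 km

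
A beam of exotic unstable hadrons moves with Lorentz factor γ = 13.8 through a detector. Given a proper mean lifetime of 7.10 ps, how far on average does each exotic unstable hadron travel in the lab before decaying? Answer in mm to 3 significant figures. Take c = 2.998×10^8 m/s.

β = √(1 − 1/γ²) = √(1 − 1/13.8²) = 0.99737
Dilated lifetime: Δt = γτ₀ = 13.8 × 7.10 ps = 97.980 ps
d = vΔt = 0.99737c × 97.980 ps = 2.9901×10^8 m/s × 9.7980×10^-11 s = 29.3 mm

d ≈ 29.3 mm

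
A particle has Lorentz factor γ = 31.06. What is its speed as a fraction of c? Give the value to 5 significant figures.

β ≈ 0.99948

β = √(1 − 1/γ²) = √(1 − 1/31.06²) = √(0.9989634) = 0.99948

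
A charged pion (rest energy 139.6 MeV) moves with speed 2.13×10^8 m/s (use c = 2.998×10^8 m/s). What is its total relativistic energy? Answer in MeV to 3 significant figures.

β = v/c = 2.13×10^8 / 2.998×10^8 = 0.71047
γ = 1/√(1 − 0.71047²) = 1.4210
E = γm₀c² = 1.4210 × 139.6 MeV = 198 MeV

E ≈ 198 MeV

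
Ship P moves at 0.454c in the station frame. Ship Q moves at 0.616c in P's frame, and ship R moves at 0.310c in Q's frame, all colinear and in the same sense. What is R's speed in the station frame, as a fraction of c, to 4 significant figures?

Compose boost 2: (0.616 + 0.454)/(1 + 0.616×0.454) = 1.070/1.27966 = 0.836157
Compose boost 3: (0.310 + 0.836157)/(1 + 0.310×0.836157) = 1.14616/1.25921 = 0.9102

u ≈ 0.9102c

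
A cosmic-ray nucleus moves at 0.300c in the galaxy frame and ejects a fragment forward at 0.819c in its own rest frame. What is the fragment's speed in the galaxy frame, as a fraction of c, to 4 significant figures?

u ≈ 0.8983c

Compose boost 2: (0.819 + 0.300)/(1 + 0.819×0.300) = 1.119/1.24570 = 0.8983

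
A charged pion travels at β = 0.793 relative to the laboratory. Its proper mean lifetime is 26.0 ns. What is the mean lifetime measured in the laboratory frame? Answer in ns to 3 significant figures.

Δt ≈ 42.7 ns

γ = 1/√(1 − 0.793²) = 1.6414
Time dilation: Δt = γτ₀ = 1.6414 × 26.0 ns = 42.7 ns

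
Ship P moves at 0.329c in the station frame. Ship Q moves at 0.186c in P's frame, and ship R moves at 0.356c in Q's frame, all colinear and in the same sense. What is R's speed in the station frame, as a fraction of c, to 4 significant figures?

Compose boost 2: (0.186 + 0.329)/(1 + 0.186×0.329) = 0.5150/1.06119 = 0.485302
Compose boost 3: (0.356 + 0.485302)/(1 + 0.356×0.485302) = 0.841302/1.17277 = 0.7174

u ≈ 0.7174c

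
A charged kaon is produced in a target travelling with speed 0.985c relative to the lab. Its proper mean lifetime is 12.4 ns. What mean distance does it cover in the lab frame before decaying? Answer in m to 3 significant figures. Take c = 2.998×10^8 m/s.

d ≈ 21.2 m

γ = 1/√(1 − 0.985²) = 5.7953
Dilated lifetime: Δt = γτ₀ = 5.7953 × 12.4 ns = 71.861 ns
d = vΔt = 0.985c × 71.861 ns = 2.9530×10^8 m/s × 7.1861×10^-8 s = 21.2 m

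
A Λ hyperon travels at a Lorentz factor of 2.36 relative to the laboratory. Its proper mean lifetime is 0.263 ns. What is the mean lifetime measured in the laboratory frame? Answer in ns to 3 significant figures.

γ = 2.36 (given)
Time dilation: Δt = γτ₀ = 2.36 × 0.263 ns = 0.621 ns

Δt ≈ 0.621 ns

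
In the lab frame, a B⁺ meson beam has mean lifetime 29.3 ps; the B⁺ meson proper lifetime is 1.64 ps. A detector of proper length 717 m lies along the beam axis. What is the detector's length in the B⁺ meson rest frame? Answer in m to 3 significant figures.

Time dilation ⇒ γ = Δt/τ₀ = 29.3/1.64 = 17.866
Length contraction: L = L₀/γ = 717/17.866 = 40.1 m

L ≈ 40.1 m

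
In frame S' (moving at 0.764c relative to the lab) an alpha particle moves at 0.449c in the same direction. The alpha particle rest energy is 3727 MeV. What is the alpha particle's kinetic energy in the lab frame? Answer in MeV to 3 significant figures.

K ≈ 4960 MeV

u_lab = (0.449 + 0.764)/(1 + 0.449×0.764) = 0.903178
γ = 1/√(1 − 0.903178²) = 2.3296
K = (γ − 1)m₀c² = (2.3296 − 1) × 3727 = 1.3296 × 3727 = 4960 MeV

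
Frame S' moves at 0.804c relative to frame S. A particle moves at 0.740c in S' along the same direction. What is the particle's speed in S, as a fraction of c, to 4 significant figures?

u ≈ 0.9680c

Relativistic velocity addition: u = (u' + v)/(1 + u'v/c²)
= (0.740 + 0.804)/(1 + 0.740×0.804) = 1.544/1.59496 = 0.9680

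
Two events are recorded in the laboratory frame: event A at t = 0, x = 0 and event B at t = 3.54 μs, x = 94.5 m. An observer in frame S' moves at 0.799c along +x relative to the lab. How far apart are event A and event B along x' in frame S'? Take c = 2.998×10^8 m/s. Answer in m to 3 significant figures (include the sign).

γ = 1/√(1 − 0.799²) = 1.6630
Δx' = γ(Δx − vΔt) = 1.6630 × (94.5 m − 0.799×(2.998×10^8 m/s)×3.54×10^-6 s)
= 1.6630 × (-753.47 m) = -1250 m

Δx' ≈ -1250 m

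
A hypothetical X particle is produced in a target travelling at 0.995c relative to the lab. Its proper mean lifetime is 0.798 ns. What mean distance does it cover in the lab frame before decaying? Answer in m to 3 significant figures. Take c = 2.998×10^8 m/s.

d ≈ 2.38 m

γ = 1/√(1 − 0.995²) = 10.013
Dilated lifetime: Δt = γτ₀ = 10.013 × 0.798 ns = 7.9900 ns
d = vΔt = 0.995c × 7.9900 ns = 2.9830×10^8 m/s × 7.9900×10^-9 s = 2.38 m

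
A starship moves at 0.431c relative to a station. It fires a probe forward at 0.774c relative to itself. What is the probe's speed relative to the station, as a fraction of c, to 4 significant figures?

u ≈ 0.9036c

Relativistic velocity addition: u = (u' + v)/(1 + u'v/c²)
= (0.774 + 0.431)/(1 + 0.774×0.431) = 1.205/1.33359 = 0.9036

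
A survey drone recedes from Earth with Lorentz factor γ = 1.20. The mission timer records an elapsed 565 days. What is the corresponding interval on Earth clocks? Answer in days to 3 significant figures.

γ = 1.20 (given)
Time dilation: Δt = γτ₀ = 1.20 × 565 days = 678 days

Δt ≈ 678 days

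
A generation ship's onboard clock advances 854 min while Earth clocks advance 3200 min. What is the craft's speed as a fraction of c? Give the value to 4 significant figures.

β ≈ 0.9637

γ = Δt/τ₀ = 3200/854 = 3.74707
β = √(1 − 1/γ²) = √(1 − 1/3.74707²) = 0.9637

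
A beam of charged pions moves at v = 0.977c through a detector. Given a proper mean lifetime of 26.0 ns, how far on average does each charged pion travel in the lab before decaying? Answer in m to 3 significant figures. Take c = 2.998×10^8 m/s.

d ≈ 35.7 m

γ = 1/√(1 − 0.977²) = 4.6896
Dilated lifetime: Δt = γτ₀ = 4.6896 × 26.0 ns = 121.93 ns
d = vΔt = 0.977c × 121.93 ns = 2.9290×10^8 m/s × 1.2193×10^-7 s = 35.7 m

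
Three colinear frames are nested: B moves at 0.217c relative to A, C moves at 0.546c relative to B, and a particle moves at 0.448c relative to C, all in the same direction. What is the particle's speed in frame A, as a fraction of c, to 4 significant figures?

Compose boost 2: (0.546 + 0.217)/(1 + 0.546×0.217) = 0.7630/1.11848 = 0.682175
Compose boost 3: (0.448 + 0.682175)/(1 + 0.448×0.682175) = 1.13017/1.30561 = 0.8656

u ≈ 0.8656c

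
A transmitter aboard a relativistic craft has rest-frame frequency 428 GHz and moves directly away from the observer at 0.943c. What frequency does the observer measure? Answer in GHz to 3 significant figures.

f_obs ≈ 73.3 GHz

Relativistic Doppler: f_obs = f_src √((1−β)/(1+β))
= 428 × √(0.057000/1.9430) = 428 × 0.17128 = 73.3 GHz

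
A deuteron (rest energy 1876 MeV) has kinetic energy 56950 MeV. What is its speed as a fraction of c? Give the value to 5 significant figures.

γ = 1 + K/(m₀c²) = 1 + 56950/1876 = 31.35714
β = √(1 − 1/γ²) = 0.99949

β ≈ 0.99949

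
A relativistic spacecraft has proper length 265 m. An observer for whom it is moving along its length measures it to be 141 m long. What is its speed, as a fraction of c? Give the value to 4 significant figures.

γ = L₀/L = 265/141 = 1.87943
β = √(1 − 1/γ²) = 0.8467

β ≈ 0.8467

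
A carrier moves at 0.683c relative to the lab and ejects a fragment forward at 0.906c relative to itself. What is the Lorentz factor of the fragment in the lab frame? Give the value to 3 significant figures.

γ ≈ 5.24

u_lab = (0.906 + 0.683)/(1 + 0.906×0.683) = 1.589/1.61880 = 0.981593
γ = 1/√(1 − 0.981593²) = 5.24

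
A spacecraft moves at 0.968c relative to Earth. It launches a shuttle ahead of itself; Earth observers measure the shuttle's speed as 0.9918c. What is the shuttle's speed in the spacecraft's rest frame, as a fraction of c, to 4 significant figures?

u' ≈ 0.5959c

Inverse velocity addition: u' = (u − v)/(1 − uv/c²)
= (0.9918 − 0.968)/(1 − 0.9918×0.968) = 0.02380/0.0399376 = 0.5959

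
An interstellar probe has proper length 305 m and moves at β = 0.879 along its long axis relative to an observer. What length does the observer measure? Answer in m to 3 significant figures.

L ≈ 145 m

γ = 1/√(1 − 0.879²) = 2.0972
Length contraction: L = L₀/γ = 305/2.0972 = 145 m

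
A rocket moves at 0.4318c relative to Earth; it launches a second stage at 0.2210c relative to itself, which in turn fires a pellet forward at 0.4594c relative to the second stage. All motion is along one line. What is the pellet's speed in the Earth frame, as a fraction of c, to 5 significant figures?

u ≈ 0.82851c

Compose boost 2: (0.2210 + 0.4318)/(1 + 0.2210×0.4318) = 0.65280/1.095428 = 0.5959316
Compose boost 3: (0.4594 + 0.5959316)/(1 + 0.4594×0.5959316) = 1.055332/1.273771 = 0.82851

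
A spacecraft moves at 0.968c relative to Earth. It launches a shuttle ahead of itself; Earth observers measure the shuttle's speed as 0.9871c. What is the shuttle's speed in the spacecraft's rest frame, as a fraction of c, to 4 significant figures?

u' ≈ 0.4293c

Inverse velocity addition: u' = (u − v)/(1 − uv/c²)
= (0.9871 − 0.968)/(1 − 0.9871×0.968) = 0.01910/0.0444872 = 0.4293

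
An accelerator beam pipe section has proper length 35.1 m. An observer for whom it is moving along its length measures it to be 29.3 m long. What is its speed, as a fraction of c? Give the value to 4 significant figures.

β ≈ 0.5506

γ = L₀/L = 35.1/29.3 = 1.19795
β = √(1 − 1/γ²) = 0.5506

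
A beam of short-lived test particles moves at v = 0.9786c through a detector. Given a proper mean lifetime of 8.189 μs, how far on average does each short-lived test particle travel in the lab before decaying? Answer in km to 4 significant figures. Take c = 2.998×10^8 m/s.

γ = 1/√(1 − 0.9786²) = 4.85975
Dilated lifetime: Δt = γτ₀ = 4.85975 × 8.189 μs = 39.7965 μs
d = vΔt = 0.9786c × 39.7965 μs = 2.93384×10^8 m/s × 3.97965×10^-5 s = 11.68 km

d ≈ 11.68 km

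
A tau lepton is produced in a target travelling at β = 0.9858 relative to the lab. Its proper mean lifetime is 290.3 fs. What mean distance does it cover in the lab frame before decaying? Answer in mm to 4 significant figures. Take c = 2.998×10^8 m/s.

γ = 1/√(1 − 0.9858²) = 5.95509
Dilated lifetime: Δt = γτ₀ = 5.95509 × 290.3 fs = 1728.76 fs
d = vΔt = 0.9858c × 1728.76 fs = 2.95543×10^8 m/s × 1.72876×10^-12 s = 0.5109 mm

d ≈ 0.5109 mm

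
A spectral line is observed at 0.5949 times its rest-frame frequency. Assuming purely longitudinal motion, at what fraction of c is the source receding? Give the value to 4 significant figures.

β ≈ 0.4772

f_obs/f_src = √((1−β)/(1+β)) = 0.5949  ⇒  (1−β)/(1+β) = 0.353906
β = |1 − D²|/(1 + D²) = |1 − 0.353906|/(1 + 0.353906) = 0.4772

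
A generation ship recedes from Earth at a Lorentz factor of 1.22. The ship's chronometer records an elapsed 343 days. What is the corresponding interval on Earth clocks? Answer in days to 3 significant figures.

Δt ≈ 418 days

γ = 1.22 (given)
Time dilation: Δt = γτ₀ = 1.22 × 343 days = 418 days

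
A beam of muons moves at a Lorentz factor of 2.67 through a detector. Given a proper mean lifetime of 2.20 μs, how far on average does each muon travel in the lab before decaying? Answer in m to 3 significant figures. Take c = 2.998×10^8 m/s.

d ≈ 1630 m

β = √(1 − 1/γ²) = √(1 − 1/2.67²) = 0.92721
Dilated lifetime: Δt = γτ₀ = 2.67 × 2.20 μs = 5.8740 μs
d = vΔt = 0.92721c × 5.8740 μs = 2.7798×10^8 m/s × 5.8740×10^-6 s = 1630 m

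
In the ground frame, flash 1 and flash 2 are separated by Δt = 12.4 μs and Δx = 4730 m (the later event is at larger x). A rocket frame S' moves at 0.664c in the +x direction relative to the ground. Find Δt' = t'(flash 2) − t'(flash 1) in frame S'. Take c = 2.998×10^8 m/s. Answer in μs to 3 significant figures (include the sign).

γ = 1/√(1 − 0.664²) = 1.3374
Δt' = γ(Δt − vΔx/c²) = 1.3374 × (12.4 μs − 0.664×4730 m / (2.998×10^8 m/s))
= 1.3374 × (1.9239 μs) = 2.57 μs

Δt' ≈ 2.57 μs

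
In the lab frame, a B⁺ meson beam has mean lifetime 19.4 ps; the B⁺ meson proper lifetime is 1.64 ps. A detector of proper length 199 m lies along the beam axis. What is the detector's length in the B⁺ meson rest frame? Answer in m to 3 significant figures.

L ≈ 16.8 m

Time dilation ⇒ γ = Δt/τ₀ = 19.4/1.64 = 11.829
Length contraction: L = L₀/γ = 199/11.829 = 16.8 m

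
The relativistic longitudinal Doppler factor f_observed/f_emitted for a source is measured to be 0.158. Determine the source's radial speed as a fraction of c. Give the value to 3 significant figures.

f_obs/f_src = √((1−β)/(1+β)) = 0.158  ⇒  (1−β)/(1+β) = 0.024964
β = |1 − D²|/(1 + D²) = |1 − 0.024964|/(1 + 0.024964) = 0.951

β ≈ 0.951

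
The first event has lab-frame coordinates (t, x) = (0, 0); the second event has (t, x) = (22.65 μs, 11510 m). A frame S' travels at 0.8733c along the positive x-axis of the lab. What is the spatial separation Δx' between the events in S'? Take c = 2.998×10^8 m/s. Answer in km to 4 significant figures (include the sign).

Δx' ≈ 11.45 km

γ = 1/√(1 − 0.8733²) = 2.05262
Δx' = γ(Δx − vΔt) = 2.05262 × (11510 m − 0.8733×(2.998×10^8 m/s)×22.65×10^-6 s)
= 2.05262 × (5579.88 m) = 11.45 km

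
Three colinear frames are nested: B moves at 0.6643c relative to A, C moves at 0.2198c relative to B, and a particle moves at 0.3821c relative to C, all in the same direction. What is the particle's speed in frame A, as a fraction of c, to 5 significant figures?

u ≈ 0.89093c

Compose boost 2: (0.2198 + 0.6643)/(1 + 0.2198×0.6643) = 0.88410/1.146013 = 0.7714571
Compose boost 3: (0.3821 + 0.7714571)/(1 + 0.3821×0.7714571) = 1.153557/1.294774 = 0.89093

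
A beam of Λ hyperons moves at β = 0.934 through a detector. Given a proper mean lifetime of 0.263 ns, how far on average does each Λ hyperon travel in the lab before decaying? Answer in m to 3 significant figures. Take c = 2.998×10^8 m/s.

γ = 1/√(1 − 0.934²) = 2.7990
Dilated lifetime: Δt = γτ₀ = 2.7990 × 0.263 ns = 0.73613 ns
d = vΔt = 0.934c × 0.73613 ns = 2.8001×10^8 m/s × 7.3613×10^-10 s = 0.206 m

d ≈ 0.206 m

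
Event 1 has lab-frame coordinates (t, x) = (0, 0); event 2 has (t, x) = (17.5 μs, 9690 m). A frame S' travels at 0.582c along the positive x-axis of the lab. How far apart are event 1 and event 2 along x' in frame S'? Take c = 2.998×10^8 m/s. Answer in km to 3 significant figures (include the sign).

Δx' ≈ 8.16 km

γ = 1/√(1 − 0.582²) = 1.2297
Δx' = γ(Δx − vΔt) = 1.2297 × (9690 m − 0.582×(2.998×10^8 m/s)×17.5×10^-6 s)
= 1.2297 × (6636.5 m) = 8.16 km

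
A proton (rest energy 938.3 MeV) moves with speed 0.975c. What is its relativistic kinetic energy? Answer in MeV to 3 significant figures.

γ = 1/√(1 − 0.975²) = 4.5004
K = (γ − 1)m₀c² = (4.5004 − 1) × 938.3 MeV = 3.5004 × 938.3 MeV = 3280 MeV

K ≈ 3280 MeV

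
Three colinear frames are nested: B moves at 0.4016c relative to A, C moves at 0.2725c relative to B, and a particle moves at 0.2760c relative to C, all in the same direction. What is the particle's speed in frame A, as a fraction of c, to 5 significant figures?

u ≈ 0.75671c

Compose boost 2: (0.2725 + 0.4016)/(1 + 0.2725×0.4016) = 0.67410/1.109436 = 0.6076060
Compose boost 3: (0.2760 + 0.6076060)/(1 + 0.2760×0.6076060) = 0.8836060/1.167699 = 0.75671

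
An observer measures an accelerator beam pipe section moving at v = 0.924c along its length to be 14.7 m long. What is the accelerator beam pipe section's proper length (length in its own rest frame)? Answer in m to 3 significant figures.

γ = 1/√(1 − 0.924²) = 2.6151
L₀ = γL = 2.6151 × 14.7 = 38.4 m

L₀ ≈ 38.4 m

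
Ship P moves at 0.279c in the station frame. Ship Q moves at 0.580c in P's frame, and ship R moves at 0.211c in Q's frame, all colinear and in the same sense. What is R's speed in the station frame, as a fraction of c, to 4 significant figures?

Compose boost 2: (0.580 + 0.279)/(1 + 0.580×0.279) = 0.8590/1.16182 = 0.739357
Compose boost 3: (0.211 + 0.739357)/(1 + 0.211×0.739357) = 0.950357/1.15600 = 0.8221

u ≈ 0.8221c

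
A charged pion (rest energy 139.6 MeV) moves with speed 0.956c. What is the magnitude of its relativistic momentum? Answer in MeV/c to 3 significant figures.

γ = 1/√(1 − 0.956²) = 3.4087
p = γβm₀c = 3.4087 × 0.956 × 139.6 MeV/c = 455 MeV/c

p ≈ 455 MeV/c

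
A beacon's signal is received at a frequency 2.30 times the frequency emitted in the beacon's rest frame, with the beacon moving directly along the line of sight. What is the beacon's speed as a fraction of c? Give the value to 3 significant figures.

β ≈ 0.682

f_obs/f_src = √((1+β)/(1−β)) = 2.30  ⇒  (1+β)/(1−β) = 5.2900
β = |1 − D²|/(1 + D²) = |1 − 5.2900|/(1 + 5.2900) = 0.682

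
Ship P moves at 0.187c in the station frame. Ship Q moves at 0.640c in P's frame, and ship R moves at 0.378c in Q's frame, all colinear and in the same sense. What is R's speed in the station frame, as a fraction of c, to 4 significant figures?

u ≈ 0.8729c

Compose boost 2: (0.640 + 0.187)/(1 + 0.640×0.187) = 0.8270/1.11968 = 0.738604
Compose boost 3: (0.378 + 0.738604)/(1 + 0.378×0.738604) = 1.11660/1.27919 = 0.8729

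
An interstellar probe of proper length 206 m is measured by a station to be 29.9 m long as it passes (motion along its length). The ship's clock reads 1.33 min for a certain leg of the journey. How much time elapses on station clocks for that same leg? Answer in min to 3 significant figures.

Length contraction ⇒ γ = L₀/L = 206/29.9 = 6.8896
Time dilation: Δt = γτ₀ = 6.8896 × 1.33 min = 9.16 min

Δt ≈ 9.16 min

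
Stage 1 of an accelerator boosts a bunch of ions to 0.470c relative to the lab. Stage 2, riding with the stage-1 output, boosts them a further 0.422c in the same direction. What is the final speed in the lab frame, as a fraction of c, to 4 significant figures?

u ≈ 0.7444c

Compose boost 2: (0.422 + 0.470)/(1 + 0.422×0.470) = 0.8920/1.19834 = 0.7444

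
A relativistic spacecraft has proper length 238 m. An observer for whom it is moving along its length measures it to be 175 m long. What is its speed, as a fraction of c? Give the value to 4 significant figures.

γ = L₀/L = 238/175 = 1.36000
β = √(1 − 1/γ²) = 0.6777

β ≈ 0.6777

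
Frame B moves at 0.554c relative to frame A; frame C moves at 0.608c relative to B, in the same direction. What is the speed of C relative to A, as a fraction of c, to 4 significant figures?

u ≈ 0.8692c

Compose boost 2: (0.608 + 0.554)/(1 + 0.608×0.554) = 1.162/1.33683 = 0.8692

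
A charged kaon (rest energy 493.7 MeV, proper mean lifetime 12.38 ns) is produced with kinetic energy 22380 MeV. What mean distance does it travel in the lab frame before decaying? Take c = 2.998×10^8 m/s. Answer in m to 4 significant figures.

γ = 1 + K/(m₀c²) = 1 + 22380/493.7 = 46.3312
β = √(1 − 1/γ²) = 0.999767
Dilated lifetime: γτ₀ = 46.3312 × 12.38 ns = 573.580 ns
d = βc·γτ₀ = 0.999767 × (2.998×10^8 m/s) × 5.73580×10^-7 s = 171.9 m

d ≈ 171.9 m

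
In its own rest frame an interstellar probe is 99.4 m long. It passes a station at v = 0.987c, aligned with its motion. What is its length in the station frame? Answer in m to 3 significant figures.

L ≈ 16.0 m

γ = 1/√(1 − 0.987²) = 6.2220
Length contraction: L = L₀/γ = 99.4/6.2220 = 16.0 m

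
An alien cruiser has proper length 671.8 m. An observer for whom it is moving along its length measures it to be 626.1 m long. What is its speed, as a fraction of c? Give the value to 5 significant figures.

γ = L₀/L = 671.8/626.1 = 1.072992
β = √(1 − 1/γ²) = 0.36253

β ≈ 0.36253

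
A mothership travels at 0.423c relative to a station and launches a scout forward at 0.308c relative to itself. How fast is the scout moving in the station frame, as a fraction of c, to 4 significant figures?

u ≈ 0.6467c

Compose boost 2: (0.308 + 0.423)/(1 + 0.308×0.423) = 0.7310/1.13028 = 0.6467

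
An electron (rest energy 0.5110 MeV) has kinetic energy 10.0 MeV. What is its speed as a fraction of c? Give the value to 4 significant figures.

β ≈ 0.9988

γ = 1 + K/(m₀c²) = 1 + 10.0/0.5110 = 20.5695
β = √(1 − 1/γ²) = 0.9988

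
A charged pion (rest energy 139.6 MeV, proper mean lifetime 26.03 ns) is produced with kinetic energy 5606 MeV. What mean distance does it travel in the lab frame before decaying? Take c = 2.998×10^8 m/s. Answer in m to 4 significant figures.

d ≈ 321.1 m

γ = 1 + K/(m₀c²) = 1 + 5606/139.6 = 41.1576
β = √(1 − 1/γ²) = 0.999705
Dilated lifetime: γτ₀ = 41.1576 × 26.03 ns = 1071.33 ns
d = βc·γτ₀ = 0.999705 × (2.998×10^8 m/s) × 1.07133×10^-6 s = 321.1 m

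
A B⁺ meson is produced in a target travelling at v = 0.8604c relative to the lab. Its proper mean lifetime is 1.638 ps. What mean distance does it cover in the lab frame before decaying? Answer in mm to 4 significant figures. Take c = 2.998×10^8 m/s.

γ = 1/√(1 − 0.8604²) = 1.96225
Dilated lifetime: Δt = γτ₀ = 1.96225 × 1.638 ps = 3.21416 ps
d = vΔt = 0.8604c × 3.21416 ps = 2.57948×10^8 m/s × 3.21416×10^-12 s = 0.8291 mm

d ≈ 0.8291 mm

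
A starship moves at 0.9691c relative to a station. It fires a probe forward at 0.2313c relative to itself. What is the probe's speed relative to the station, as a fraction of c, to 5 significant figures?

Relativistic velocity addition: u = (u' + v)/(1 + u'v/c²)
= (0.2313 + 0.9691)/(1 + 0.2313×0.9691) = 1.2004/1.224153 = 0.98060

u ≈ 0.98060c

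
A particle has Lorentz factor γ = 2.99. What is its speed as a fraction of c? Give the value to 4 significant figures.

β = √(1 − 1/γ²) = √(1 − 1/2.99²) = √(0.888144) = 0.9424

β ≈ 0.9424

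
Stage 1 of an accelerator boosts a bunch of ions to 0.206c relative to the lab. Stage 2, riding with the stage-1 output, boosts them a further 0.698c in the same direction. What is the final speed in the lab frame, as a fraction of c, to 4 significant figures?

u ≈ 0.7904c

Compose boost 2: (0.698 + 0.206)/(1 + 0.698×0.206) = 0.9040/1.14379 = 0.7904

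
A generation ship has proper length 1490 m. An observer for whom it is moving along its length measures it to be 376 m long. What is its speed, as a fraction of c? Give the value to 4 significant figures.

γ = L₀/L = 1490/376 = 3.96277
β = √(1 − 1/γ²) = 0.9676

β ≈ 0.9676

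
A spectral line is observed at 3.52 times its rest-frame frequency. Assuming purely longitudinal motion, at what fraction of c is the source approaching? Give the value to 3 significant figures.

β ≈ 0.851

f_obs/f_src = √((1+β)/(1−β)) = 3.52  ⇒  (1+β)/(1−β) = 12.390
β = |1 − D²|/(1 + D²) = |1 − 12.390|/(1 + 12.390) = 0.851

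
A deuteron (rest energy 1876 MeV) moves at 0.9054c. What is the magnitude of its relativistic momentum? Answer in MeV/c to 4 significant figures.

p ≈ 4001 MeV/c

γ = 1/√(1 − 0.9054²) = 2.35538
p = γβm₀c = 2.35538 × 0.9054 × 1876 MeV/c = 4001 MeV/c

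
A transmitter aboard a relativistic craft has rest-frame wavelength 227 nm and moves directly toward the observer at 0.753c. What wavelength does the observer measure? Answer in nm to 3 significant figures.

Relativistic Doppler: λ_obs = λ_src √((1−β)/(1+β))
= 227 × √(0.24700/1.7530) = 227 × 0.37537 = 85.2 nm

λ_obs ≈ 85.2 nm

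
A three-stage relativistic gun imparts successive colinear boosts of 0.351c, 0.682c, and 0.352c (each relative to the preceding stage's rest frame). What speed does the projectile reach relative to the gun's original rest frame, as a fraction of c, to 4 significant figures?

Compose boost 2: (0.682 + 0.351)/(1 + 0.682×0.351) = 1.033/1.23938 = 0.833480
Compose boost 3: (0.352 + 0.833480)/(1 + 0.352×0.833480) = 1.18548/1.29338 = 0.9166

u ≈ 0.9166c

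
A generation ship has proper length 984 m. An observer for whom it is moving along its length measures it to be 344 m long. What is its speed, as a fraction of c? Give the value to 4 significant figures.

γ = L₀/L = 984/344 = 2.86047
β = √(1 − 1/γ²) = 0.9369

β ≈ 0.9369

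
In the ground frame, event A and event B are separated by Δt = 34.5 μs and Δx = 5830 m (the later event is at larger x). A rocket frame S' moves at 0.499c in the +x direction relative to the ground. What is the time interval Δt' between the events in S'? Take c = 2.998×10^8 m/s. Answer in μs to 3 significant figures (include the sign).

Δt' ≈ 28.6 μs

γ = 1/√(1 − 0.499²) = 1.1539
Δt' = γ(Δt − vΔx/c²) = 1.1539 × (34.5 μs − 0.499×5830 m / (2.998×10^8 m/s))
= 1.1539 × (24.796 μs) = 28.6 μs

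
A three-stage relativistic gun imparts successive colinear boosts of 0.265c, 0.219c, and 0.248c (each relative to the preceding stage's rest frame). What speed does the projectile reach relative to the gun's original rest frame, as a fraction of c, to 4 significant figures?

u ≈ 0.6336c

Compose boost 2: (0.219 + 0.265)/(1 + 0.219×0.265) = 0.4840/1.05804 = 0.457452
Compose boost 3: (0.248 + 0.457452)/(1 + 0.248×0.457452) = 0.705452/1.11345 = 0.6336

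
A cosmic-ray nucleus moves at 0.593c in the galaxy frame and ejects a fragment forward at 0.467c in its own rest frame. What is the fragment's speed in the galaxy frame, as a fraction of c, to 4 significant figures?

u ≈ 0.8301c

Compose boost 2: (0.467 + 0.593)/(1 + 0.467×0.593) = 1.060/1.27693 = 0.8301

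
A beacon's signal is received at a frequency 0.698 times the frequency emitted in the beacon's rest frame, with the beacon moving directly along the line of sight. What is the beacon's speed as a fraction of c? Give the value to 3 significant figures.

f_obs/f_src = √((1−β)/(1+β)) = 0.698  ⇒  (1−β)/(1+β) = 0.48720
β = |1 − D²|/(1 + D²) = |1 − 0.48720|/(1 + 0.48720) = 0.345

β ≈ 0.345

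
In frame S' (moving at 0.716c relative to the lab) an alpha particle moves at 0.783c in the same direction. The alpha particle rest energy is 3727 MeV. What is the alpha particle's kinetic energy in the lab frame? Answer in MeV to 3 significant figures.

u_lab = (0.783 + 0.716)/(1 + 0.783×0.716) = 0.960511
γ = 1/√(1 − 0.960511²) = 3.5940
K = (γ − 1)m₀c² = (3.5940 − 1) × 3727 = 2.5940 × 3727 = 9670 MeV

K ≈ 9670 MeV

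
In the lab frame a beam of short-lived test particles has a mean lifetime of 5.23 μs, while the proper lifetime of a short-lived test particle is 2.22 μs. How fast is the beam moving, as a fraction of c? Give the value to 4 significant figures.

β ≈ 0.9054

γ = Δt/τ₀ = 5.23/2.22 = 2.35586
β = √(1 − 1/γ²) = √(1 − 1/2.35586²) = 0.9054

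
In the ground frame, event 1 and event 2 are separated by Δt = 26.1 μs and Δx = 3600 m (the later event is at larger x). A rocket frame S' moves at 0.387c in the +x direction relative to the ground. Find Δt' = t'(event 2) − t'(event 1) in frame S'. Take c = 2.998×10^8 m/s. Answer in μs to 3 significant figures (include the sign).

Δt' ≈ 23.3 μs

γ = 1/√(1 − 0.387²) = 1.0845
Δt' = γ(Δt − vΔx/c²) = 1.0845 × (26.1 μs − 0.387×3600 m / (2.998×10^8 m/s))
= 1.0845 × (21.453 μs) = 23.3 μs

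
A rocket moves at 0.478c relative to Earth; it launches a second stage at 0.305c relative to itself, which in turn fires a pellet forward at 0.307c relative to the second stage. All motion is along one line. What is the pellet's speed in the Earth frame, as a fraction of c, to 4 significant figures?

u ≈ 0.8186c

Compose boost 2: (0.305 + 0.478)/(1 + 0.305×0.478) = 0.7830/1.14579 = 0.683371
Compose boost 3: (0.307 + 0.683371)/(1 + 0.307×0.683371) = 0.990371/1.20979 = 0.8186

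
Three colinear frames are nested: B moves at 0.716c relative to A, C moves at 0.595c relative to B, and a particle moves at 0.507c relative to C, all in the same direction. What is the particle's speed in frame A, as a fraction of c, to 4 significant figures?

Compose boost 2: (0.595 + 0.716)/(1 + 0.595×0.716) = 1.311/1.42602 = 0.919342
Compose boost 3: (0.507 + 0.919342)/(1 + 0.507×0.919342) = 1.42634/1.46611 = 0.9729

u ≈ 0.9729c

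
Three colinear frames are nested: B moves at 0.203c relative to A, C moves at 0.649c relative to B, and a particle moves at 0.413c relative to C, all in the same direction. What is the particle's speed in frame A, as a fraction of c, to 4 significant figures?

u ≈ 0.8893c

Compose boost 2: (0.649 + 0.203)/(1 + 0.649×0.203) = 0.8520/1.13175 = 0.752818
Compose boost 3: (0.413 + 0.752818)/(1 + 0.413×0.752818) = 1.16582/1.31091 = 0.8893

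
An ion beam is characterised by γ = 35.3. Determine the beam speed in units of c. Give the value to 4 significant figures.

β = √(1 − 1/γ²) = √(1 − 1/35.3²) = √(0.999197) = 0.9996

β ≈ 0.9996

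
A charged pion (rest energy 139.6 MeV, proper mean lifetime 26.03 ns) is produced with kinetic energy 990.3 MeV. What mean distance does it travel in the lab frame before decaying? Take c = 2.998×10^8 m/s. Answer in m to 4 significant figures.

d ≈ 62.68 m

γ = 1 + K/(m₀c²) = 1 + 990.3/139.6 = 8.09384
β = √(1 − 1/γ²) = 0.992338
Dilated lifetime: γτ₀ = 8.09384 × 26.03 ns = 210.683 ns
d = βc·γτ₀ = 0.992338 × (2.998×10^8 m/s) × 2.10683×10^-7 s = 62.68 m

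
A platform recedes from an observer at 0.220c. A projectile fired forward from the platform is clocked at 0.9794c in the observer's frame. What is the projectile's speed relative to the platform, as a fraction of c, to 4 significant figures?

Inverse velocity addition: u' = (u − v)/(1 − uv/c²)
= (0.9794 − 0.220)/(1 − 0.9794×0.220) = 0.7594/0.784532 = 0.9680

u' ≈ 0.9680c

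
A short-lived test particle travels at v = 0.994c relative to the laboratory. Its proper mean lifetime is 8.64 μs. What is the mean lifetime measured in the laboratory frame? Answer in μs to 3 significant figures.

γ = 1/√(1 − 0.994²) = 9.1424
Time dilation: Δt = γτ₀ = 9.1424 × 8.64 μs = 79.0 μs

Δt ≈ 79.0 μs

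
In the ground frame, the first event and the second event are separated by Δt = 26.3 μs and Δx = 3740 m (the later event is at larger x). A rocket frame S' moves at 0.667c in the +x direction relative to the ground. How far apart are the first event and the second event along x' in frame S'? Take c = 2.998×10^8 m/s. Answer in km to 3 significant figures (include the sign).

Δx' ≈ -2.04 km

γ = 1/√(1 − 0.667²) = 1.3422
Δx' = γ(Δx − vΔt) = 1.3422 × (3740 m − 0.667×(2.998×10^8 m/s)×26.3×10^-6 s)
= 1.3422 × (-1519.1 m) = -2.04 km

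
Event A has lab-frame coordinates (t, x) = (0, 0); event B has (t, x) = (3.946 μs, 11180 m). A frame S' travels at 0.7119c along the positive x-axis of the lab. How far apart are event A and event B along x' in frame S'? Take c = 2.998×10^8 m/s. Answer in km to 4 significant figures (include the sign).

Δx' ≈ 14.72 km

γ = 1/√(1 − 0.7119²) = 1.42393
Δx' = γ(Δx − vΔt) = 1.42393 × (11180 m − 0.7119×(2.998×10^8 m/s)×3.946×10^-6 s)
= 1.42393 × (10337.8 m) = 14.72 km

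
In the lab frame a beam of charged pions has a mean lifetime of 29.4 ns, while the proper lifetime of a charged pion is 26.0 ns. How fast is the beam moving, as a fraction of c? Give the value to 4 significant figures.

β ≈ 0.4668

γ = Δt/τ₀ = 29.4/26.0 = 1.13077
β = √(1 − 1/γ²) = √(1 − 1/1.13077²) = 0.4668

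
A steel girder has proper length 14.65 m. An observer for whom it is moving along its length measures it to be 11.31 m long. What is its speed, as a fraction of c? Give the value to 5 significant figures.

γ = L₀/L = 14.65/11.31 = 1.295314
β = √(1 − 1/γ²) = 0.63561

β ≈ 0.63561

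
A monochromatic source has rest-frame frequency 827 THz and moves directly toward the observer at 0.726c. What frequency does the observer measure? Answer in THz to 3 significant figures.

f_obs ≈ 2080 THz

Relativistic Doppler: f_obs = f_src √((1+β)/(1−β))
= 827 × √(1.7260/0.27400) = 827 × 2.5098 = 2080 THz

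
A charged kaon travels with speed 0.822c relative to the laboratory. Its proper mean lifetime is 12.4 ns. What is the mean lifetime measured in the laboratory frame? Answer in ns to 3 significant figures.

Δt ≈ 21.8 ns

γ = 1/√(1 − 0.822²) = 1.7560
Time dilation: Δt = γτ₀ = 1.7560 × 12.4 ns = 21.8 ns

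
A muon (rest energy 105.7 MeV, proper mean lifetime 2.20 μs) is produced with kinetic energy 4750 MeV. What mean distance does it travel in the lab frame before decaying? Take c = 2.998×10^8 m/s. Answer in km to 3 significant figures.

d ≈ 30.3 km

γ = 1 + K/(m₀c²) = 1 + 4750/105.7 = 45.939
β = √(1 − 1/γ²) = 0.99976
Dilated lifetime: γτ₀ = 45.939 × 2.20 μs = 101.06 μs
d = βc·γτ₀ = 0.99976 × (2.998×10^8 m/s) × 0.00010106 s = 30.3 km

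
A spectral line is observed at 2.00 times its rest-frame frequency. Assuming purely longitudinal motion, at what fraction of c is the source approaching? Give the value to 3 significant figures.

f_obs/f_src = √((1+β)/(1−β)) = 2.00  ⇒  (1+β)/(1−β) = 4.0000
β = |1 − D²|/(1 + D²) = |1 − 4.0000|/(1 + 4.0000) = 0.600

β ≈ 0.600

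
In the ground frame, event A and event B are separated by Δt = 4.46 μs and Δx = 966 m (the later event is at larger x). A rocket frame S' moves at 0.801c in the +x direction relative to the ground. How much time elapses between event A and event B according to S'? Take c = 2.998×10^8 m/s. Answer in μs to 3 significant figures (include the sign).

γ = 1/√(1 − 0.801²) = 1.6704
Δt' = γ(Δt − vΔx/c²) = 1.6704 × (4.46 μs − 0.801×966 m / (2.998×10^8 m/s))
= 1.6704 × (1.8791 μs) = 3.14 μs

Δt' ≈ 3.14 μs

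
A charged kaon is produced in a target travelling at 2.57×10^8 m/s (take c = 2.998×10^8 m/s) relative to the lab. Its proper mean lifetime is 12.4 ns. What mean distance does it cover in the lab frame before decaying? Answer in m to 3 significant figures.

d ≈ 6.19 m

β = v/c = 2.57×10^8 / 2.998×10^8 = 0.85724
γ = 1/√(1 − 0.85724²) = 1.9420
Dilated lifetime: Δt = γτ₀ = 1.9420 × 12.4 ns = 24.081 ns
d = vΔt = 0.85724c × 24.081 ns = 2.5700×10^8 m/s × 2.4081×10^-8 s = 6.19 m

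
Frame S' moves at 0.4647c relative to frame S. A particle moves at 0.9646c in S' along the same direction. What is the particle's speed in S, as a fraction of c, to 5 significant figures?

Relativistic velocity addition: u = (u' + v)/(1 + u'v/c²)
= (0.9646 + 0.4647)/(1 + 0.9646×0.4647) = 1.4293/1.448250 = 0.98692

u ≈ 0.98692c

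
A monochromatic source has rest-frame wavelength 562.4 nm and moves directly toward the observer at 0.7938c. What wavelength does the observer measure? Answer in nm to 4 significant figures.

λ_obs ≈ 190.7 nm

Relativistic Doppler: λ_obs = λ_src √((1−β)/(1+β))
= 562.4 × √(0.206200/1.79380) = 562.4 × 0.339045 = 190.7 nm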